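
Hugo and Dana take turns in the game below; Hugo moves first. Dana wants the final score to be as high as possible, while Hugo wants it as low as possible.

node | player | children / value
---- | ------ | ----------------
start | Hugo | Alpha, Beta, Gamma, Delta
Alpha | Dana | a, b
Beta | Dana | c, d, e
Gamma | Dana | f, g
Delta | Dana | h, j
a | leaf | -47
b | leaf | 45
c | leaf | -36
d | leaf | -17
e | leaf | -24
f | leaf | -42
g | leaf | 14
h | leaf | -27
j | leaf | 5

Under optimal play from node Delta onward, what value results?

5

Delta (Dana): max(-27, 5) = 5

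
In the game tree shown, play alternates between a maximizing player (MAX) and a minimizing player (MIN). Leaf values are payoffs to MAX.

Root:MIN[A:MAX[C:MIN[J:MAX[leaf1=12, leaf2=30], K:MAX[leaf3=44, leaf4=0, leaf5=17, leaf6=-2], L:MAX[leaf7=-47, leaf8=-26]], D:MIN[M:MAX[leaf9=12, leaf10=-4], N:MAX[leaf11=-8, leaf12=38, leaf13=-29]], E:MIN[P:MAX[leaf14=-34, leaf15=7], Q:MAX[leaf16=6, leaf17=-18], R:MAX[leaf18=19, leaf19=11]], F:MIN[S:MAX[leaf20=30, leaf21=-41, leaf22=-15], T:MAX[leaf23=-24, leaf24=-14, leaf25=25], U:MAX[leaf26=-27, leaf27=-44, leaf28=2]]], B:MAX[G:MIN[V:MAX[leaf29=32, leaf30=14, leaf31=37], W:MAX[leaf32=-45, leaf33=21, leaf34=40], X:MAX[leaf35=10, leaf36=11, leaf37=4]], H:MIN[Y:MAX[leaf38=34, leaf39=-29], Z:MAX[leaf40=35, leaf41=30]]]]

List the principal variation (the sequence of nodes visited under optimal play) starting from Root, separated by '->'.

J (MAX): max(12, 30) = 30
K (MAX): max(44, 0, 17, -2) = 44
L (MAX): max(-47, -26) = -26
C (MIN): min(30, 44, -26) = -26
M (MAX): max(12, -4) = 12
N (MAX): max(-8, 38, -29) = 38
D (MIN): min(12, 38) = 12
P (MAX): max(-34, 7) = 7
Q (MAX): max(6, -18) = 6
R (MAX): max(19, 11) = 19
E (MIN): min(7, 6, 19) = 6
S (MAX): max(30, -41, -15) = 30
T (MAX): max(-24, -14, 25) = 25
U (MAX): max(-27, -44, 2) = 2
F (MIN): min(30, 25, 2) = 2
A (MAX): max(-26, 12, 6, 2) = 12
V (MAX): max(32, 14, 37) = 37
W (MAX): max(-45, 21, 40) = 40
X (MAX): max(10, 11, 4) = 11
G (MIN): min(37, 40, 11) = 11
Y (MAX): max(34, -29) = 34
Z (MAX): max(35, 30) = 35
H (MIN): min(34, 35) = 34
B (MAX): max(11, 34) = 34
Root (MIN): min(12, 34) = 12
At Root, MIN picks A (lowest: 12).
At A, MAX picks D (highest: 12).
At D, MIN picks M (lowest: 12).
At M, MAX picks leaf9 (highest: 12).
Terminal value 12.

Root -> A -> D -> M -> leaf9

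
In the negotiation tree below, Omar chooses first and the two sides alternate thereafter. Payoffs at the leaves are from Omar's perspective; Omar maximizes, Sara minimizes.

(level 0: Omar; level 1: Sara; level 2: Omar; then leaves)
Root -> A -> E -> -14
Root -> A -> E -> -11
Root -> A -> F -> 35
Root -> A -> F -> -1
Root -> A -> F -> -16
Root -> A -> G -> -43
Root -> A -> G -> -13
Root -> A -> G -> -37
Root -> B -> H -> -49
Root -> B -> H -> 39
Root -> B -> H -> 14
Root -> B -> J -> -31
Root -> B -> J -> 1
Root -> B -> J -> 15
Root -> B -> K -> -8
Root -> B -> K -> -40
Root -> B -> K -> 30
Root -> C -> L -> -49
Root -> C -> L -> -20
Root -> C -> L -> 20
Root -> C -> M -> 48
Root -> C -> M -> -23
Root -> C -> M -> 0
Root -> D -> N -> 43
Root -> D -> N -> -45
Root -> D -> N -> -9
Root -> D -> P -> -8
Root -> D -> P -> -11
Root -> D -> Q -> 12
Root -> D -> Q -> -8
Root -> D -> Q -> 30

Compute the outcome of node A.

E (Omar): max(-14, -11) = -11
F (Omar): max(35, -1, -16) = 35
G (Omar): max(-43, -13, -37) = -13
A (Sara): min(-11, 35, -13) = -13

-13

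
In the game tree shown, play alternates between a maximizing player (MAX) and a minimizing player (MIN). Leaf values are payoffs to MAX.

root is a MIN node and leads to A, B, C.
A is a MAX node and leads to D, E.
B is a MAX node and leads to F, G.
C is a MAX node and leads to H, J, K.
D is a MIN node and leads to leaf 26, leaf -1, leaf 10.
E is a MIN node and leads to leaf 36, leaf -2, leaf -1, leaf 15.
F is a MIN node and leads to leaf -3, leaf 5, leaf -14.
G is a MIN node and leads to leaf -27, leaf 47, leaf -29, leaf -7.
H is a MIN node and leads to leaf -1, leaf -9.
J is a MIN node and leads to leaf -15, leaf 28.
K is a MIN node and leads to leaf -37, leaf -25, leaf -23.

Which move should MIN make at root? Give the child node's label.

D (MIN): min(26, -1, 10) = -1
E (MIN): min(36, -2, -1, 15) = -2
A (MAX): max(-1, -2) = -1
F (MIN): min(-3, 5, -14) = -14
G (MIN): min(-27, 47, -29, -7) = -29
B (MAX): max(-14, -29) = -14
H (MIN): min(-1, -9) = -9
J (MIN): min(-15, 28) = -15
K (MIN): min(-37, -25, -23) = -37
C (MAX): max(-9, -15, -37) = -9
root (MIN): min(-1, -14, -9) = -14
MIN at root wants the lowest of {A=-1, B=-14, C=-9}, so chooses B.

B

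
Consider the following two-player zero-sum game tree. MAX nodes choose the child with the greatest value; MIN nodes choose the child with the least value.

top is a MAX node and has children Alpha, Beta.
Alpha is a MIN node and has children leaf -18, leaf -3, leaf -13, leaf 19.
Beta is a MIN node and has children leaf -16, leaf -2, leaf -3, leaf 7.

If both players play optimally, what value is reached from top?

-16

Alpha (MIN): min(-18, -3, -13, 19) = -18
Beta (MIN): min(-16, -2, -3, 7) = -16
top (MAX): max(-18, -16) = -16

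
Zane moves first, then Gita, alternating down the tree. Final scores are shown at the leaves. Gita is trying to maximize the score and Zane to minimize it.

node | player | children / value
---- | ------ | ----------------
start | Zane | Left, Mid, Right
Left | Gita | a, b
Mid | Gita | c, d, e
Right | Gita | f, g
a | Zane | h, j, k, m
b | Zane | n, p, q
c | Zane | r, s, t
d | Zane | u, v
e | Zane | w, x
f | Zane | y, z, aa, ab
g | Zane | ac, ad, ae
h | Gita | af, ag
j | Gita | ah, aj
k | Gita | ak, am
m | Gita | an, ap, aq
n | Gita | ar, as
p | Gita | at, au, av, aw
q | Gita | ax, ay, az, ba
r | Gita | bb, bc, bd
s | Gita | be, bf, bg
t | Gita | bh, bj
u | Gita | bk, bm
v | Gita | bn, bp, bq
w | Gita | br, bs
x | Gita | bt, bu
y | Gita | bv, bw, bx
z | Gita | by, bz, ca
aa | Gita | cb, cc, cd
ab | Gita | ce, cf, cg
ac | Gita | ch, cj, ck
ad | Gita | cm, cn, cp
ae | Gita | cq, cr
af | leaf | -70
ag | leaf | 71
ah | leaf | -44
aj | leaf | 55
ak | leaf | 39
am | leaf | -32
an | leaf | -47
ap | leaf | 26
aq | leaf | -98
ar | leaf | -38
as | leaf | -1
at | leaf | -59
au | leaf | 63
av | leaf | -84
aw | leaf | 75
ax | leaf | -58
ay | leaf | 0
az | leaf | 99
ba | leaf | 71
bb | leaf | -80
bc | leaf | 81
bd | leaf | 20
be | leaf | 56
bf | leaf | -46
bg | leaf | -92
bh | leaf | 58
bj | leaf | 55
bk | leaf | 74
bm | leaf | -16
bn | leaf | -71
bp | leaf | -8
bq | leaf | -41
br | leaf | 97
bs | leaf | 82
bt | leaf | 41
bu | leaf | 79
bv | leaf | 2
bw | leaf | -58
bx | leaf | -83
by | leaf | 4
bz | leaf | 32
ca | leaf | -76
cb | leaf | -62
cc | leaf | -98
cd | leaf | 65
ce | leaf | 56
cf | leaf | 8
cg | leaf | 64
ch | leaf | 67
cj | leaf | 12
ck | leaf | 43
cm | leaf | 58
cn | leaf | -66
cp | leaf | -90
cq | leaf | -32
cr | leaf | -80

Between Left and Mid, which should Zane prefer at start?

h (Gita): max(-70, 71) = 71
j (Gita): max(-44, 55) = 55
k (Gita): max(39, -32) = 39
m (Gita): max(-47, 26, -98) = 26
a (Zane): min(71, 55, 39, 26) = 26
n (Gita): max(-38, -1) = -1
p (Gita): max(-59, 63, -84, 75) = 75
q (Gita): max(-58, 0, 99, 71) = 99
b (Zane): min(-1, 75, 99) = -1
Left (Gita): max(26, -1) = 26
r (Gita): max(-80, 81, 20) = 81
s (Gita): max(56, -46, -92) = 56
t (Gita): max(58, 55) = 58
c (Zane): min(81, 56, 58) = 56
u (Gita): max(74, -16) = 74
v (Gita): max(-71, -8, -41) = -8
d (Zane): min(74, -8) = -8
w (Gita): max(97, 82) = 97
x (Gita): max(41, 79) = 79
e (Zane): min(97, 79) = 79
Mid (Gita): max(56, -8, 79) = 79
Zane prefers the lower value; Left=26, Mid=79. Left is better since 26 < 79.

Left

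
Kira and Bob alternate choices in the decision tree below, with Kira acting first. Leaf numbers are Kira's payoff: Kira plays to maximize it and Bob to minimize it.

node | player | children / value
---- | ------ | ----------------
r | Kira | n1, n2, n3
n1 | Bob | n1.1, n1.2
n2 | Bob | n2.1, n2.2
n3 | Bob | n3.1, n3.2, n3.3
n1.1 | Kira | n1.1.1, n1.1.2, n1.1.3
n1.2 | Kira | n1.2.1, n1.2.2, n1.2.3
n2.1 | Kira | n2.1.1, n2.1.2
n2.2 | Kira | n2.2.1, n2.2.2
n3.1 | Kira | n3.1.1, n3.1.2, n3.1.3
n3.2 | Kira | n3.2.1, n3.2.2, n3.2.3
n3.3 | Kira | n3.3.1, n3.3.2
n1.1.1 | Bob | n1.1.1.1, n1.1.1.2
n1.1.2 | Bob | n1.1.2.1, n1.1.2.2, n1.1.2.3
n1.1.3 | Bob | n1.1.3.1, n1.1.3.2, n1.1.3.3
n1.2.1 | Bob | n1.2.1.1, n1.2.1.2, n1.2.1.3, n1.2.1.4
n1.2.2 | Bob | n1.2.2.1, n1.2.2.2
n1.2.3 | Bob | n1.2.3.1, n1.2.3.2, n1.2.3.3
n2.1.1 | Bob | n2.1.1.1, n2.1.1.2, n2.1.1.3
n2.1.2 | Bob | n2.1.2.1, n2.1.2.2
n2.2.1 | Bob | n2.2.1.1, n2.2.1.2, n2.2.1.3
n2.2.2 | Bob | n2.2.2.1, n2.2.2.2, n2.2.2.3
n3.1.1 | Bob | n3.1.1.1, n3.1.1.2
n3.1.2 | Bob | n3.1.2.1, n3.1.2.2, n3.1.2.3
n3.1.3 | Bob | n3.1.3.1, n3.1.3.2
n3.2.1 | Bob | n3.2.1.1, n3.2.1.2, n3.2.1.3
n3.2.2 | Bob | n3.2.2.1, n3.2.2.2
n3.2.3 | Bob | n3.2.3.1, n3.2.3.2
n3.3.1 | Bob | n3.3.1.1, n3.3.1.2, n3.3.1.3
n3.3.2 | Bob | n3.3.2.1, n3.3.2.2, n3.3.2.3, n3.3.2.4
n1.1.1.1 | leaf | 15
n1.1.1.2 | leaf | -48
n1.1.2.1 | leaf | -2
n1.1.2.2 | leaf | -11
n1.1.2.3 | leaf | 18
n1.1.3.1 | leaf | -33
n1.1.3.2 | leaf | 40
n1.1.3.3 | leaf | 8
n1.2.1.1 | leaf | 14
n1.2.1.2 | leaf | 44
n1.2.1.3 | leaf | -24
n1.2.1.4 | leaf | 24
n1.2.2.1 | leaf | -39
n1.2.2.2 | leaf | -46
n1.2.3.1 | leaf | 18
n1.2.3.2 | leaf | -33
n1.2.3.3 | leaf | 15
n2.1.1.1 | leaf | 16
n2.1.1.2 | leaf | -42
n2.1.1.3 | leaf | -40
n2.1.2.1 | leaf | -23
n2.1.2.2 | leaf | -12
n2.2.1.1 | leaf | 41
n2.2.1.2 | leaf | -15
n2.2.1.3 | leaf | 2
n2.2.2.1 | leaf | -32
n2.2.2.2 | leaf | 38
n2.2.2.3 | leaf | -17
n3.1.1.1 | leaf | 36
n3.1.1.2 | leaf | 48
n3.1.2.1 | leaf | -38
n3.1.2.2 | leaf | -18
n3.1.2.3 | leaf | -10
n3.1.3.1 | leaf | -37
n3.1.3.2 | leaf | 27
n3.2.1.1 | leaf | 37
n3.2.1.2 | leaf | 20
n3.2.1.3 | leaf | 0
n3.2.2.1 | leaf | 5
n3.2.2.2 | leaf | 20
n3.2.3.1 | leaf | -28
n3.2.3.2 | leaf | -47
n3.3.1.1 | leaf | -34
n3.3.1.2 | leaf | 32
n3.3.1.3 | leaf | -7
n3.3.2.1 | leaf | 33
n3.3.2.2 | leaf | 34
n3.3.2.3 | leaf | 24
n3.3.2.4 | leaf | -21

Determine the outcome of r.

n1.1.1 (Bob): min(15, -48) = -48
n1.1.2 (Bob): min(-2, -11, 18) = -11
n1.1.3 (Bob): min(-33, 40, 8) = -33
n1.1 (Kira): max(-48, -11, -33) = -11
n1.2.1 (Bob): min(14, 44, -24, 24) = -24
n1.2.2 (Bob): min(-39, -46) = -46
n1.2.3 (Bob): min(18, -33, 15) = -33
n1.2 (Kira): max(-24, -46, -33) = -24
n1 (Bob): min(-11, -24) = -24
n2.1.1 (Bob): min(16, -42, -40) = -42
n2.1.2 (Bob): min(-23, -12) = -23
n2.1 (Kira): max(-42, -23) = -23
n2.2.1 (Bob): min(41, -15, 2) = -15
n2.2.2 (Bob): min(-32, 38, -17) = -32
n2.2 (Kira): max(-15, -32) = -15
n2 (Bob): min(-23, -15) = -23
n3.1.1 (Bob): min(36, 48) = 36
n3.1.2 (Bob): min(-38, -18, -10) = -38
n3.1.3 (Bob): min(-37, 27) = -37
n3.1 (Kira): max(36, -38, -37) = 36
n3.2.1 (Bob): min(37, 20, 0) = 0
n3.2.2 (Bob): min(5, 20) = 5
n3.2.3 (Bob): min(-28, -47) = -47
n3.2 (Kira): max(0, 5, -47) = 5
n3.3.1 (Bob): min(-34, 32, -7) = -34
n3.3.2 (Bob): min(33, 34, 24, -21) = -21
n3.3 (Kira): max(-34, -21) = -21
n3 (Bob): min(36, 5, -21) = -21
r (Kira): max(-24, -23, -21) = -21

-21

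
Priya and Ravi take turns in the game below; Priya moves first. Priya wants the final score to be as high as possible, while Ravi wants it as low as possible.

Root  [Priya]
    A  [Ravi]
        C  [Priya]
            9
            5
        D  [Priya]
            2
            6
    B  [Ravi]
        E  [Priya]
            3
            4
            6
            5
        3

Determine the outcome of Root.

C (Priya): max(9, 5) = 9
D (Priya): max(2, 6) = 6
A (Ravi): min(9, 6) = 6
E (Priya): max(3, 4, 6, 5) = 6
B (Ravi): min(6, 3) = 3
Root (Priya): max(6, 3) = 6

6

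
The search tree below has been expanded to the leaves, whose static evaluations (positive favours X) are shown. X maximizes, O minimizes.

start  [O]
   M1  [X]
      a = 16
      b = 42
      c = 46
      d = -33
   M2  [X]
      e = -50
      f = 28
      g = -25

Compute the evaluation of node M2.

M2 (X): max(-50, 28, -25) = 28

28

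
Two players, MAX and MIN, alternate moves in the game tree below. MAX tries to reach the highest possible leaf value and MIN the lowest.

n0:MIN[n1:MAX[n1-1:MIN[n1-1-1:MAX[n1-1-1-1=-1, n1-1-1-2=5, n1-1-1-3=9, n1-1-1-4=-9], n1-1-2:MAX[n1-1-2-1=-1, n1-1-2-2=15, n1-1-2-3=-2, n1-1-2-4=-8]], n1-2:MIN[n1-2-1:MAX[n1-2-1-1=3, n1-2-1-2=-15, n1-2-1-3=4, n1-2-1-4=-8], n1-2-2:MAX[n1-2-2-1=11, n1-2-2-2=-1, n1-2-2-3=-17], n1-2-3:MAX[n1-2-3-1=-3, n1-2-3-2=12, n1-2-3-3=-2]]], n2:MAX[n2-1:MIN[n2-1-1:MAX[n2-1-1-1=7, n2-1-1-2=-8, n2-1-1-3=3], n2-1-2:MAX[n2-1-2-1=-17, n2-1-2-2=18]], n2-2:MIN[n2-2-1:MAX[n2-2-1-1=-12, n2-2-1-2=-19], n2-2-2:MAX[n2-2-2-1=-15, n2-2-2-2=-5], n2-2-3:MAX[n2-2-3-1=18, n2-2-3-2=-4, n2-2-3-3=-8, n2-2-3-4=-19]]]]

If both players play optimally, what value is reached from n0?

7

n1-1-1 (MAX): max(-1, 5, 9, -9) = 9
n1-1-2 (MAX): max(-1, 15, -2, -8) = 15
n1-1 (MIN): min(9, 15) = 9
n1-2-1 (MAX): max(3, -15, 4, -8) = 4
n1-2-2 (MAX): max(11, -1, -17) = 11
n1-2-3 (MAX): max(-3, 12, -2) = 12
n1-2 (MIN): min(4, 11, 12) = 4
n1 (MAX): max(9, 4) = 9
n2-1-1 (MAX): max(7, -8, 3) = 7
n2-1-2 (MAX): max(-17, 18) = 18
n2-1 (MIN): min(7, 18) = 7
n2-2-1 (MAX): max(-12, -19) = -12
n2-2-2 (MAX): max(-15, -5) = -5
n2-2-3 (MAX): max(18, -4, -8, -19) = 18
n2-2 (MIN): min(-12, -5, 18) = -12
n2 (MAX): max(7, -12) = 7
n0 (MIN): min(9, 7) = 7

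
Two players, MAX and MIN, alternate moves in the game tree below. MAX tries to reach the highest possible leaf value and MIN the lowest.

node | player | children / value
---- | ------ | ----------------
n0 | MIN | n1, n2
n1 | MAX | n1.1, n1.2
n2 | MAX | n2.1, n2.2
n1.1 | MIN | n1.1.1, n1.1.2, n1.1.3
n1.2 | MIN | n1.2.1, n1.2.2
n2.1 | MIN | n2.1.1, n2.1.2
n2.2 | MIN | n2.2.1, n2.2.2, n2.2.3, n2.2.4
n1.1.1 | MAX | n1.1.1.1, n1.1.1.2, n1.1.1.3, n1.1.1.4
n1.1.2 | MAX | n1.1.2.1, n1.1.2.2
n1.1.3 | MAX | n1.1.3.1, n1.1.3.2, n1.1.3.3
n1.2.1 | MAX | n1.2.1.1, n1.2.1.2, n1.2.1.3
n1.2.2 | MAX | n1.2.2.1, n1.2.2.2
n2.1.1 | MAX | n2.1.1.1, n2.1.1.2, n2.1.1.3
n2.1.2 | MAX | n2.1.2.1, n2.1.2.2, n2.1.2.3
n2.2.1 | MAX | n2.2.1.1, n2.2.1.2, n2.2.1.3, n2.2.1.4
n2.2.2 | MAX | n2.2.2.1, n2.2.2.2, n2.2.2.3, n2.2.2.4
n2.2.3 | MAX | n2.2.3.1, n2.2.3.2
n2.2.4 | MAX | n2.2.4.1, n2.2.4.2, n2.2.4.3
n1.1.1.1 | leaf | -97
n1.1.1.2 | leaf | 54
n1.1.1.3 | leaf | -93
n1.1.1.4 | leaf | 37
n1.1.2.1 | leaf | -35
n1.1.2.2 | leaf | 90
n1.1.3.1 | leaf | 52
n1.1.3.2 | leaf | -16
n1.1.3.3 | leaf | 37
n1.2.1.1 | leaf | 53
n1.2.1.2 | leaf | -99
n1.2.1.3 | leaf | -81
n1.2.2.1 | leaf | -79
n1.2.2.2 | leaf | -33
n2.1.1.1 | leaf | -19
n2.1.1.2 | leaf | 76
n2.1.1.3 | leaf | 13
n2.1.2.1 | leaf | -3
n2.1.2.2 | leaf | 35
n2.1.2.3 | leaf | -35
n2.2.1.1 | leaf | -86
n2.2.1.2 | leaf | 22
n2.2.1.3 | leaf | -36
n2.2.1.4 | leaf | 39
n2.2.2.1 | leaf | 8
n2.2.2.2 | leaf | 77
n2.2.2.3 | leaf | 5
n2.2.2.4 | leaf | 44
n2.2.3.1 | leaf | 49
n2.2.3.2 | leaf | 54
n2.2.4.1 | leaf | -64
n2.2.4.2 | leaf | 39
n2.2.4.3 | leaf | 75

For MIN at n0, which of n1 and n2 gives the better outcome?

n1.1.1 (MAX): max(-97, 54, -93, 37) = 54
n1.1.2 (MAX): max(-35, 90) = 90
n1.1.3 (MAX): max(52, -16, 37) = 52
n1.1 (MIN): min(54, 90, 52) = 52
n1.2.1 (MAX): max(53, -99, -81) = 53
n1.2.2 (MAX): max(-79, -33) = -33
n1.2 (MIN): min(53, -33) = -33
n1 (MAX): max(52, -33) = 52
n2.1.1 (MAX): max(-19, 76, 13) = 76
n2.1.2 (MAX): max(-3, 35, -35) = 35
n2.1 (MIN): min(76, 35) = 35
n2.2.1 (MAX): max(-86, 22, -36, 39) = 39
n2.2.2 (MAX): max(8, 77, 5, 44) = 77
n2.2.3 (MAX): max(49, 54) = 54
n2.2.4 (MAX): max(-64, 39, 75) = 75
n2.2 (MIN): min(39, 77, 54, 75) = 39
n2 (MAX): max(35, 39) = 39
MIN prefers the lower value; n1=52, n2=39. n2 is better since 39 < 52.

n2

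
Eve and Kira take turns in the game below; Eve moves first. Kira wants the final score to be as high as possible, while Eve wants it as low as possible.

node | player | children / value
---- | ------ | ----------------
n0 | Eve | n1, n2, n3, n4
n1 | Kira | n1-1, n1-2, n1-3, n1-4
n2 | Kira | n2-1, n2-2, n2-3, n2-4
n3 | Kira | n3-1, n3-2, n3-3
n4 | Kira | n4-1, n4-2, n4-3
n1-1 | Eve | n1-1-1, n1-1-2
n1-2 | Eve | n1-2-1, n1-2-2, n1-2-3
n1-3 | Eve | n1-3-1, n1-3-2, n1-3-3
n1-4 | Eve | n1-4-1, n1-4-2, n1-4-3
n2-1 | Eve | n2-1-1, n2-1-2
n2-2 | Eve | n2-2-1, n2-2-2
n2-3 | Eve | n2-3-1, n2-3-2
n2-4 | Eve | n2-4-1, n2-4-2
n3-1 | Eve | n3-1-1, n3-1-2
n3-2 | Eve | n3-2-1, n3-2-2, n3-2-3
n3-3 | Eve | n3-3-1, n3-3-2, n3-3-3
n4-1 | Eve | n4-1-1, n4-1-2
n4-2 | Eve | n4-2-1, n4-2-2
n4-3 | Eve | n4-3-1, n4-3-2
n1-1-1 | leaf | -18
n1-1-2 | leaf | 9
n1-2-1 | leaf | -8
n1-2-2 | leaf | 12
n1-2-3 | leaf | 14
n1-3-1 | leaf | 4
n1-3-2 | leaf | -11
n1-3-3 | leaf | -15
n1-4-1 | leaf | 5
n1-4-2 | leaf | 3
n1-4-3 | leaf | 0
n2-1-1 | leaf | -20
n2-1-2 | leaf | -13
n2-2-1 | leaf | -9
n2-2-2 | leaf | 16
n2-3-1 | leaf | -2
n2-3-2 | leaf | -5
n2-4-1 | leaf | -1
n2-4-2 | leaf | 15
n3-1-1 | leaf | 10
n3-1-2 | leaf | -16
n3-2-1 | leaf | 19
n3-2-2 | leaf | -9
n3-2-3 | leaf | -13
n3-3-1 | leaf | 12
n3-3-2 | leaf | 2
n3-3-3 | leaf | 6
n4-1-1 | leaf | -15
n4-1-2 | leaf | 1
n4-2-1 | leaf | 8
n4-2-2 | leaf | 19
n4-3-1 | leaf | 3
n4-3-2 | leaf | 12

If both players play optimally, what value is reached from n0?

n1-1 (Eve): min(-18, 9) = -18
n1-2 (Eve): min(-8, 12, 14) = -8
n1-3 (Eve): min(4, -11, -15) = -15
n1-4 (Eve): min(5, 3, 0) = 0
n1 (Kira): max(-18, -8, -15, 0) = 0
n2-1 (Eve): min(-20, -13) = -20
n2-2 (Eve): min(-9, 16) = -9
n2-3 (Eve): min(-2, -5) = -5
n2-4 (Eve): min(-1, 15) = -1
n2 (Kira): max(-20, -9, -5, -1) = -1
n3-1 (Eve): min(10, -16) = -16
n3-2 (Eve): min(19, -9, -13) = -13
n3-3 (Eve): min(12, 2, 6) = 2
n3 (Kira): max(-16, -13, 2) = 2
n4-1 (Eve): min(-15, 1) = -15
n4-2 (Eve): min(8, 19) = 8
n4-3 (Eve): min(3, 12) = 3
n4 (Kira): max(-15, 8, 3) = 8
n0 (Eve): min(0, -1, 2, 8) = -1

-1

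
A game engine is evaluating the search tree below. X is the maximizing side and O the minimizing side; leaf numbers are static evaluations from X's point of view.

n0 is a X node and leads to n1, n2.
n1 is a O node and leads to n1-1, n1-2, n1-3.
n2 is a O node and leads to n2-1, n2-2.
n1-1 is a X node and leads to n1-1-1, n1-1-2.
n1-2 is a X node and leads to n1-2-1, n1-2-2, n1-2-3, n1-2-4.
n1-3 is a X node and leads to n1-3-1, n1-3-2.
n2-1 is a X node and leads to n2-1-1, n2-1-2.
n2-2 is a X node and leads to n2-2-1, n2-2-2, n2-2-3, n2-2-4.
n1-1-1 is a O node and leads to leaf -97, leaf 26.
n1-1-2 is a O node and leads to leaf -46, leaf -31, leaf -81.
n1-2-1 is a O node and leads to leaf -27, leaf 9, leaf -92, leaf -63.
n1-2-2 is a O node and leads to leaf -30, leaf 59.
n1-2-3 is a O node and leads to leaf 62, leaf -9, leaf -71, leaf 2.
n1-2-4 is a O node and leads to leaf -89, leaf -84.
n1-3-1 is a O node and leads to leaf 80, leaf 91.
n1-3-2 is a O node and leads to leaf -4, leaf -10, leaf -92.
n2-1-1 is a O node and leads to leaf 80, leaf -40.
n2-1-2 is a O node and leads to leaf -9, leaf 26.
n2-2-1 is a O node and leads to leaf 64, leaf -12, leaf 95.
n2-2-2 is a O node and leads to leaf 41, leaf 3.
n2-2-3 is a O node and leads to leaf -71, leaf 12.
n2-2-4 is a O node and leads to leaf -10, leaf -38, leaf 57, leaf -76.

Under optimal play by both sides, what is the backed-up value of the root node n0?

-9

n1-1-1 (O): min(-97, 26) = -97
n1-1-2 (O): min(-46, -31, -81) = -81
n1-1 (X): max(-97, -81) = -81
n1-2-1 (O): min(-27, 9, -92, -63) = -92
n1-2-2 (O): min(-30, 59) = -30
n1-2-3 (O): min(62, -9, -71, 2) = -71
n1-2-4 (O): min(-89, -84) = -89
n1-2 (X): max(-92, -30, -71, -89) = -30
n1-3-1 (O): min(80, 91) = 80
n1-3-2 (O): min(-4, -10, -92) = -92
n1-3 (X): max(80, -92) = 80
n1 (O): min(-81, -30, 80) = -81
n2-1-1 (O): min(80, -40) = -40
n2-1-2 (O): min(-9, 26) = -9
n2-1 (X): max(-40, -9) = -9
n2-2-1 (O): min(64, -12, 95) = -12
n2-2-2 (O): min(41, 3) = 3
n2-2-3 (O): min(-71, 12) = -71
n2-2-4 (O): min(-10, -38, 57, -76) = -76
n2-2 (X): max(-12, 3, -71, -76) = 3
n2 (O): min(-9, 3) = -9
n0 (X): max(-81, -9) = -9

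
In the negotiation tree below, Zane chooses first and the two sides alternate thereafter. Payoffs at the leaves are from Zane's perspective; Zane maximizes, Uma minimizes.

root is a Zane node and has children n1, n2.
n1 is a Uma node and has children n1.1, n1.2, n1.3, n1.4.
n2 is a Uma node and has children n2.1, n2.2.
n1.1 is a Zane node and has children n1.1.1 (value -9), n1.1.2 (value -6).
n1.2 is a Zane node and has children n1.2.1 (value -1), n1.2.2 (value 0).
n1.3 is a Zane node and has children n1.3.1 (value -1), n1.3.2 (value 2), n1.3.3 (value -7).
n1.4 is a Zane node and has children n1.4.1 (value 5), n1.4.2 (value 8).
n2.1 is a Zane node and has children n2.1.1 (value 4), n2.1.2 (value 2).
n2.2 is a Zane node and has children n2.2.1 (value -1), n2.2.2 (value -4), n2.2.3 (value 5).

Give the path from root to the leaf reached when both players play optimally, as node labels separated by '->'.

n1.1 (Zane): max(-9, -6) = -6
n1.2 (Zane): max(-1, 0) = 0
n1.3 (Zane): max(-1, 2, -7) = 2
n1.4 (Zane): max(5, 8) = 8
n1 (Uma): min(-6, 0, 2, 8) = -6
n2.1 (Zane): max(4, 2) = 4
n2.2 (Zane): max(-1, -4, 5) = 5
n2 (Uma): min(4, 5) = 4
root (Zane): max(-6, 4) = 4
At root, Zane picks n2 (highest: 4).
At n2, Uma picks n2.1 (lowest: 4).
At n2.1, Zane picks n2.1.1 (highest: 4).
Terminal value 4.

root -> n2 -> n2.1 -> n2.1.1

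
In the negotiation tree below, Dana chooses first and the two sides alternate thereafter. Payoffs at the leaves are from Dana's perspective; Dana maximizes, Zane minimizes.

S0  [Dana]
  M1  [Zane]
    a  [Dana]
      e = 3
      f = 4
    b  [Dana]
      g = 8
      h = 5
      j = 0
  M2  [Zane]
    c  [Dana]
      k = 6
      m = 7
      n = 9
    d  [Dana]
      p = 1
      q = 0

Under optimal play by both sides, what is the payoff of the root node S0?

a (Dana): max(3, 4) = 4
b (Dana): max(8, 5, 0) = 8
M1 (Zane): min(4, 8) = 4
c (Dana): max(6, 7, 9) = 9
d (Dana): max(1, 0) = 1
M2 (Zane): min(9, 1) = 1
S0 (Dana): max(4, 1) = 4

4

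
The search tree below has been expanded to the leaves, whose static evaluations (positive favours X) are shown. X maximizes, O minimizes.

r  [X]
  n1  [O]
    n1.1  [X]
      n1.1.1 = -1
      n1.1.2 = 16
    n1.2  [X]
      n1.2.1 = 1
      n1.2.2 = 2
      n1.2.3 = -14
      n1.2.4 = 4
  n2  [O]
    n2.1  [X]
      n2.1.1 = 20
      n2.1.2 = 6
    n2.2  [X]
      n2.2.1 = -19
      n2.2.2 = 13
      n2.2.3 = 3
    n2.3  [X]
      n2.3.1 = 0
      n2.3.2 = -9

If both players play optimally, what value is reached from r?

n1.1 (X): max(-1, 16) = 16
n1.2 (X): max(1, 2, -14, 4) = 4
n1 (O): min(16, 4) = 4
n2.1 (X): max(20, 6) = 20
n2.2 (X): max(-19, 13, 3) = 13
n2.3 (X): max(0, -9) = 0
n2 (O): min(20, 13, 0) = 0
r (X): max(4, 0) = 4

4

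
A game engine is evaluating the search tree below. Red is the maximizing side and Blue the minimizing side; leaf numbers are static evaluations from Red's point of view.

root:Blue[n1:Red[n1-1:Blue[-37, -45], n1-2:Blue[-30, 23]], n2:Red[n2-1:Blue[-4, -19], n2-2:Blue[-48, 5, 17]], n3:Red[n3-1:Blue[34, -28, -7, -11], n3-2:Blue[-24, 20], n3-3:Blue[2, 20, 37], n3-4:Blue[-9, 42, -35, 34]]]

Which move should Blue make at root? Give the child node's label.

n1

n1-1 (Blue): min(-37, -45) = -45
n1-2 (Blue): min(-30, 23) = -30
n1 (Red): max(-45, -30) = -30
n2-1 (Blue): min(-4, -19) = -19
n2-2 (Blue): min(-48, 5, 17) = -48
n2 (Red): max(-19, -48) = -19
n3-1 (Blue): min(34, -28, -7, -11) = -28
n3-2 (Blue): min(-24, 20) = -24
n3-3 (Blue): min(2, 20, 37) = 2
n3-4 (Blue): min(-9, 42, -35, 34) = -35
n3 (Red): max(-28, -24, 2, -35) = 2
root (Blue): min(-30, -19, 2) = -30
Blue at root wants the lowest of {n1=-30, n2=-19, n3=2}, so chooses n1.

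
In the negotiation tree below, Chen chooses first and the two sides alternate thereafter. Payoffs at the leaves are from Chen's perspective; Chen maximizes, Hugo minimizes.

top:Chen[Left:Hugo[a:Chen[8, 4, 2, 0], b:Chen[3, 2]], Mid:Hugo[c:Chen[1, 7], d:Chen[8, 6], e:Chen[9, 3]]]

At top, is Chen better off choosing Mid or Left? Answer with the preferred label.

Mid

c (Chen): max(1, 7) = 7
d (Chen): max(8, 6) = 8
e (Chen): max(9, 3) = 9
Mid (Hugo): min(7, 8, 9) = 7
a (Chen): max(8, 4, 2, 0) = 8
b (Chen): max(3, 2) = 3
Left (Hugo): min(8, 3) = 3
Chen prefers the higher value; Mid=7, Left=3. Mid is better since 7 > 3.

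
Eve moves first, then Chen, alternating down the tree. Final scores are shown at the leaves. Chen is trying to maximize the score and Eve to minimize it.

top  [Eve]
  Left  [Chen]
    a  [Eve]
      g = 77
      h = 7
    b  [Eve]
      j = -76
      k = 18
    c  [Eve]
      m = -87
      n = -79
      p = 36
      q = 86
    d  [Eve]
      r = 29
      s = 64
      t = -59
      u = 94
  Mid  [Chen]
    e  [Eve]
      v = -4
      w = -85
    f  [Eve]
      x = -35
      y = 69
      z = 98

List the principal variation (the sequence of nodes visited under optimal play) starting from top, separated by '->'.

top -> Mid -> f -> x

a (Eve): min(77, 7) = 7
b (Eve): min(-76, 18) = -76
c (Eve): min(-87, -79, 36, 86) = -87
d (Eve): min(29, 64, -59, 94) = -59
Left (Chen): max(7, -76, -87, -59) = 7
e (Eve): min(-4, -85) = -85
f (Eve): min(-35, 69, 98) = -35
Mid (Chen): max(-85, -35) = -35
top (Eve): min(7, -35) = -35
At top, Eve picks Mid (lowest: -35).
At Mid, Chen picks f (highest: -35).
At f, Eve picks x (lowest: -35).
Terminal value -35.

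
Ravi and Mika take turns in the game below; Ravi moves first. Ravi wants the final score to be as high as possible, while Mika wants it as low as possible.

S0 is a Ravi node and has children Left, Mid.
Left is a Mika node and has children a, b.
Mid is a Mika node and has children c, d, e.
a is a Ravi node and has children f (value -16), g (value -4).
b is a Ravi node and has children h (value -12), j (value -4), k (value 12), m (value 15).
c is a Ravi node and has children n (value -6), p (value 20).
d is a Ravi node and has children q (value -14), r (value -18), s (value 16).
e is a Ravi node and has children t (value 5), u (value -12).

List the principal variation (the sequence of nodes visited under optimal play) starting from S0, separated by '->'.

S0 -> Mid -> e -> t

a (Ravi): max(-16, -4) = -4
b (Ravi): max(-12, -4, 12, 15) = 15
Left (Mika): min(-4, 15) = -4
c (Ravi): max(-6, 20) = 20
d (Ravi): max(-14, -18, 16) = 16
e (Ravi): max(5, -12) = 5
Mid (Mika): min(20, 16, 5) = 5
S0 (Ravi): max(-4, 5) = 5
At S0, Ravi picks Mid (highest: 5).
At Mid, Mika picks e (lowest: 5).
At e, Ravi picks t (highest: 5).
Terminal value 5.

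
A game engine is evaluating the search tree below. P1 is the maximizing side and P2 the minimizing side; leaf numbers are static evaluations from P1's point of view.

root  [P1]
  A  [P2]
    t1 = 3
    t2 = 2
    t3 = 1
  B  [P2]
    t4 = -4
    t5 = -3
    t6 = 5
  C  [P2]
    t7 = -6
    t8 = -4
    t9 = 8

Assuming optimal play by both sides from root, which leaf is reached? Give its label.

t3

A (P2): min(3, 2, 1) = 1
B (P2): min(-4, -3, 5) = -4
C (P2): min(-6, -4, 8) = -6
root (P1): max(1, -4, -6) = 1
At root, P1 picks A (highest: 1).
At A, P2 picks t3 (lowest: 1).
Terminal value 1.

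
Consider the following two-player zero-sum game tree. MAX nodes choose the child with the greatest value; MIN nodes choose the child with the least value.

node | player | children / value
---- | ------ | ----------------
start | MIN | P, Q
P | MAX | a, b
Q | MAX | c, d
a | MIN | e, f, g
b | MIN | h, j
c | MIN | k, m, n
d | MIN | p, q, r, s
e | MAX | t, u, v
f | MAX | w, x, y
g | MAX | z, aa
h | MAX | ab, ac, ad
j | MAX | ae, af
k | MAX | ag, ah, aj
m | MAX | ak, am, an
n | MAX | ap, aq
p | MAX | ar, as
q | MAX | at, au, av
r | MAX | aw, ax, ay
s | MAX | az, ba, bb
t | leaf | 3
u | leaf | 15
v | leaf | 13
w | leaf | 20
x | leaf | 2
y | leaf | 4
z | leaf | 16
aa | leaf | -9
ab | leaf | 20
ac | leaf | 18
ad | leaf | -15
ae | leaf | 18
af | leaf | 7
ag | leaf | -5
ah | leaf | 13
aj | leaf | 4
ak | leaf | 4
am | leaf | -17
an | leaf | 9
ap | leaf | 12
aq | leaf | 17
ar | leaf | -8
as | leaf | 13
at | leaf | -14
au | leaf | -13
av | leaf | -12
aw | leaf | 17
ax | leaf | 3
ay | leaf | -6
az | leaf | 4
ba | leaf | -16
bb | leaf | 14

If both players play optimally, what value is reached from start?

9

e (MAX): max(3, 15, 13) = 15
f (MAX): max(20, 2, 4) = 20
g (MAX): max(16, -9) = 16
a (MIN): min(15, 20, 16) = 15
h (MAX): max(20, 18, -15) = 20
j (MAX): max(18, 7) = 18
b (MIN): min(20, 18) = 18
P (MAX): max(15, 18) = 18
k (MAX): max(-5, 13, 4) = 13
m (MAX): max(4, -17, 9) = 9
n (MAX): max(12, 17) = 17
c (MIN): min(13, 9, 17) = 9
p (MAX): max(-8, 13) = 13
q (MAX): max(-14, -13, -12) = -12
r (MAX): max(17, 3, -6) = 17
s (MAX): max(4, -16, 14) = 14
d (MIN): min(13, -12, 17, 14) = -12
Q (MAX): max(9, -12) = 9
start (MIN): min(18, 9) = 9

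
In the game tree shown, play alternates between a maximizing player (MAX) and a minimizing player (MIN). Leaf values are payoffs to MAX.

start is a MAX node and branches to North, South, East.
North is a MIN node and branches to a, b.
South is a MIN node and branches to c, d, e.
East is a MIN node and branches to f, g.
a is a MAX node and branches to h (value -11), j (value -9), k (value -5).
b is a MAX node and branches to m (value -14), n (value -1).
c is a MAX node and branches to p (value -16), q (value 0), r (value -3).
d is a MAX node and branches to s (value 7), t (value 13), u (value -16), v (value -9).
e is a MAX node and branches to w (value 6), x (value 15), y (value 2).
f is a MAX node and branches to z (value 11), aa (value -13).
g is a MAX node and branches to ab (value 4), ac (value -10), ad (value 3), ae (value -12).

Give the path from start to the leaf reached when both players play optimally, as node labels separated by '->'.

a (MAX): max(-11, -9, -5) = -5
b (MAX): max(-14, -1) = -1
North (MIN): min(-5, -1) = -5
c (MAX): max(-16, 0, -3) = 0
d (MAX): max(7, 13, -16, -9) = 13
e (MAX): max(6, 15, 2) = 15
South (MIN): min(0, 13, 15) = 0
f (MAX): max(11, -13) = 11
g (MAX): max(4, -10, 3, -12) = 4
East (MIN): min(11, 4) = 4
start (MAX): max(-5, 0, 4) = 4
At start, MAX picks East (highest: 4).
At East, MIN picks g (lowest: 4).
At g, MAX picks ab (highest: 4).
Terminal value 4.

start -> East -> g -> ab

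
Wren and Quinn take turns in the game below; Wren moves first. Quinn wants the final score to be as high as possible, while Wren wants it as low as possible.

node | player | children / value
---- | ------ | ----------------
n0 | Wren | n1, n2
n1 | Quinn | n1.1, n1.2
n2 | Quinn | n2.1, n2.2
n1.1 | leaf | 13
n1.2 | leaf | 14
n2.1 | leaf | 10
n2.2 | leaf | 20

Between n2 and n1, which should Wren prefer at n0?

n2 (Quinn): max(10, 20) = 20
n1 (Quinn): max(13, 14) = 14
Wren prefers the lower value; n2=20, n1=14. n1 is better since 14 < 20.

n1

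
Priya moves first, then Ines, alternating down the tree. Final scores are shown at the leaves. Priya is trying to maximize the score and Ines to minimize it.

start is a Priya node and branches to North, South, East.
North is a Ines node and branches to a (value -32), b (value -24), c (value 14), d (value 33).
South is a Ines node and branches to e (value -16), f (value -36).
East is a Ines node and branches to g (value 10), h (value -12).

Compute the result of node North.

-32

North (Ines): min(-32, -24, 14, 33) = -32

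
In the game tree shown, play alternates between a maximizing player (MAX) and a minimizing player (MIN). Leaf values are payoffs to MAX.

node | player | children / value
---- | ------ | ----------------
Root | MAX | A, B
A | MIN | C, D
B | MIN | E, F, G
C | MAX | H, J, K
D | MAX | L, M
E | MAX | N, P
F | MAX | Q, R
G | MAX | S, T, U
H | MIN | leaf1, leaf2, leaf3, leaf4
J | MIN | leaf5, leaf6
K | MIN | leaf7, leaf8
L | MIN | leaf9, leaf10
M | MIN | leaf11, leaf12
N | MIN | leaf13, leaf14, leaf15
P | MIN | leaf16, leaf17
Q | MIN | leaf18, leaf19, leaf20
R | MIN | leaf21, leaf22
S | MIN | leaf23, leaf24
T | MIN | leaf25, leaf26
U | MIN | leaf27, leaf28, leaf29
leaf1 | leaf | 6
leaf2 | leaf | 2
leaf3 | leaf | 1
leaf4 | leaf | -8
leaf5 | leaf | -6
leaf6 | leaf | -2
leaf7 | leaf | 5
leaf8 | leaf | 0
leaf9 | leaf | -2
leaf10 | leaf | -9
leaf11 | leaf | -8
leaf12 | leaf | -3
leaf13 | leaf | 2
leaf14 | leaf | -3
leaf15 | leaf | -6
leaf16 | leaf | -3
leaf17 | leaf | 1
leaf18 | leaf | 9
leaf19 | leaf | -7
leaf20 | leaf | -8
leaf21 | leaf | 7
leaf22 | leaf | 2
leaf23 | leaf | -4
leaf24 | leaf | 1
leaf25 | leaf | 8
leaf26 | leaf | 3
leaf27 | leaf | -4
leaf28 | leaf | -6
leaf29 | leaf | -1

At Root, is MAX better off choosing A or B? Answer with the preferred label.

B

H (MIN): min(6, 2, 1, -8) = -8
J (MIN): min(-6, -2) = -6
K (MIN): min(5, 0) = 0
C (MAX): max(-8, -6, 0) = 0
L (MIN): min(-2, -9) = -9
M (MIN): min(-8, -3) = -8
D (MAX): max(-9, -8) = -8
A (MIN): min(0, -8) = -8
N (MIN): min(2, -3, -6) = -6
P (MIN): min(-3, 1) = -3
E (MAX): max(-6, -3) = -3
Q (MIN): min(9, -7, -8) = -8
R (MIN): min(7, 2) = 2
F (MAX): max(-8, 2) = 2
S (MIN): min(-4, 1) = -4
T (MIN): min(8, 3) = 3
U (MIN): min(-4, -6, -1) = -6
G (MAX): max(-4, 3, -6) = 3
B (MIN): min(-3, 2, 3) = -3
MAX prefers the higher value; A=-8, B=-3. B is better since -3 > -8.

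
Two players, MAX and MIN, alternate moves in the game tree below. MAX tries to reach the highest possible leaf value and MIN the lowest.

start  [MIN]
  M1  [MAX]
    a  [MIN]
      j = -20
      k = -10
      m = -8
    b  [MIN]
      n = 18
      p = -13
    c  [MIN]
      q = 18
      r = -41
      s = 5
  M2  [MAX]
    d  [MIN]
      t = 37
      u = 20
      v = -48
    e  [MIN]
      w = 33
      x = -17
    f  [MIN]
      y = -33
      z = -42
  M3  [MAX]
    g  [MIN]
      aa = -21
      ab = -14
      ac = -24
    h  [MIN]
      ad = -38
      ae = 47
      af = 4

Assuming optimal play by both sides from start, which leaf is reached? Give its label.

a (MIN): min(-20, -10, -8) = -20
b (MIN): min(18, -13) = -13
c (MIN): min(18, -41, 5) = -41
M1 (MAX): max(-20, -13, -41) = -13
d (MIN): min(37, 20, -48) = -48
e (MIN): min(33, -17) = -17
f (MIN): min(-33, -42) = -42
M2 (MAX): max(-48, -17, -42) = -17
g (MIN): min(-21, -14, -24) = -24
h (MIN): min(-38, 47, 4) = -38
M3 (MAX): max(-24, -38) = -24
start (MIN): min(-13, -17, -24) = -24
At start, MIN picks M3 (lowest: -24).
At M3, MAX picks g (highest: -24).
At g, MIN picks ac (lowest: -24).
Terminal value -24.

ac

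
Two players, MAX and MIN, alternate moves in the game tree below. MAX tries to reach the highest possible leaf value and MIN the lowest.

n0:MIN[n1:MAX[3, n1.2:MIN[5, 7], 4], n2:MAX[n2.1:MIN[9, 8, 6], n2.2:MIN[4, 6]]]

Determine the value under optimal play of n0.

n1.2 (MIN): min(5, 7) = 5
n1 (MAX): max(3, 5, 4) = 5
n2.1 (MIN): min(9, 8, 6) = 6
n2.2 (MIN): min(4, 6) = 4
n2 (MAX): max(6, 4) = 6
n0 (MIN): min(5, 6) = 5

5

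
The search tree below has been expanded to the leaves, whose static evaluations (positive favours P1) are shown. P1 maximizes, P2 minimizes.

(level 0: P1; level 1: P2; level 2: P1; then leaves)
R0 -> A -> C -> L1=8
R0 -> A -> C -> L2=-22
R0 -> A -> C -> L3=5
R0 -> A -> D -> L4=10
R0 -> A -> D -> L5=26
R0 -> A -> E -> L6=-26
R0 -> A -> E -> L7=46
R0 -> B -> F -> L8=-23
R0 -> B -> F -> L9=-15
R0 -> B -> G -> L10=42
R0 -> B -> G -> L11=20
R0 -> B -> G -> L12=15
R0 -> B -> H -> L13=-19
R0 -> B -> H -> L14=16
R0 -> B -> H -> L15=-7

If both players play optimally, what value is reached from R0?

8

C (P1): max(8, -22, 5) = 8
D (P1): max(10, 26) = 26
E (P1): max(-26, 46) = 46
A (P2): min(8, 26, 46) = 8
F (P1): max(-23, -15) = -15
G (P1): max(42, 20, 15) = 42
H (P1): max(-19, 16, -7) = 16
B (P2): min(-15, 42, 16) = -15
R0 (P1): max(8, -15) = 8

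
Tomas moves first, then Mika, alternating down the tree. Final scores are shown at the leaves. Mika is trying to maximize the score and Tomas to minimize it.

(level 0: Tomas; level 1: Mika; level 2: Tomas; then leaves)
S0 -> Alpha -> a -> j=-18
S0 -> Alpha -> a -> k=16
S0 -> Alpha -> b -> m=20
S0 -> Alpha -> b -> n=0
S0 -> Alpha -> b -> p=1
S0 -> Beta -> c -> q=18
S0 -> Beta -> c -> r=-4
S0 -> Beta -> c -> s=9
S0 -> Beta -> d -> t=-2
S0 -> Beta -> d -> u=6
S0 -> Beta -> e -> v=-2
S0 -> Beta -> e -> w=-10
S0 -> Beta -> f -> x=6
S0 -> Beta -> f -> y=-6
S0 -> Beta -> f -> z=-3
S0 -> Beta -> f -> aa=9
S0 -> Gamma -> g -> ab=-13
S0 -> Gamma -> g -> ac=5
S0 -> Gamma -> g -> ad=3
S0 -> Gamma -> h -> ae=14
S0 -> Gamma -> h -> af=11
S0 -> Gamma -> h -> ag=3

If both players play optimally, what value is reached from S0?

-2

a (Tomas): min(-18, 16) = -18
b (Tomas): min(20, 0, 1) = 0
Alpha (Mika): max(-18, 0) = 0
c (Tomas): min(18, -4, 9) = -4
d (Tomas): min(-2, 6) = -2
e (Tomas): min(-2, -10) = -10
f (Tomas): min(6, -6, -3, 9) = -6
Beta (Mika): max(-4, -2, -10, -6) = -2
g (Tomas): min(-13, 5, 3) = -13
h (Tomas): min(14, 11, 3) = 3
Gamma (Mika): max(-13, 3) = 3
S0 (Tomas): min(0, -2, 3) = -2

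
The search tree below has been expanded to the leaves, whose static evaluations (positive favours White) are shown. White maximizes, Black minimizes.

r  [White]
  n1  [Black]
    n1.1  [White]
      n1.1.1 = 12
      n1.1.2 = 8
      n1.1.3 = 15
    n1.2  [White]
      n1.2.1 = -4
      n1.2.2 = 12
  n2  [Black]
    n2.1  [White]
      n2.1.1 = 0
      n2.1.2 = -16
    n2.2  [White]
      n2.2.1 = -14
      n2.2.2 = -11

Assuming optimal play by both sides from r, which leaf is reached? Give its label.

n1.2.2

n1.1 (White): max(12, 8, 15) = 15
n1.2 (White): max(-4, 12) = 12
n1 (Black): min(15, 12) = 12
n2.1 (White): max(0, -16) = 0
n2.2 (White): max(-14, -11) = -11
n2 (Black): min(0, -11) = -11
r (White): max(12, -11) = 12
At r, White picks n1 (highest: 12).
At n1, Black picks n1.2 (lowest: 12).
At n1.2, White picks n1.2.2 (highest: 12).
Terminal value 12.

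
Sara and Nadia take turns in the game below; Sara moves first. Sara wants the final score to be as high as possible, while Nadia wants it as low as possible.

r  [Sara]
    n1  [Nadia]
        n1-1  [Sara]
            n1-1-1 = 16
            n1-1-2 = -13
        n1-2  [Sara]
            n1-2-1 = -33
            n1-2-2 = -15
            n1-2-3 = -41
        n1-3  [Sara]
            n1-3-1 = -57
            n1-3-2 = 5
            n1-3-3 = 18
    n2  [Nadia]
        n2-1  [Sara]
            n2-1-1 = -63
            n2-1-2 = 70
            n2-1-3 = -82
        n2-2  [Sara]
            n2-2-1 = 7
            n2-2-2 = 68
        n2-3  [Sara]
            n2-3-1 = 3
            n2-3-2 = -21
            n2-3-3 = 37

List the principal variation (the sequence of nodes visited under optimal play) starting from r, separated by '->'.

n1-1 (Sara): max(16, -13) = 16
n1-2 (Sara): max(-33, -15, -41) = -15
n1-3 (Sara): max(-57, 5, 18) = 18
n1 (Nadia): min(16, -15, 18) = -15
n2-1 (Sara): max(-63, 70, -82) = 70
n2-2 (Sara): max(7, 68) = 68
n2-3 (Sara): max(3, -21, 37) = 37
n2 (Nadia): min(70, 68, 37) = 37
r (Sara): max(-15, 37) = 37
At r, Sara picks n2 (highest: 37).
At n2, Nadia picks n2-3 (lowest: 37).
At n2-3, Sara picks n2-3-3 (highest: 37).
Terminal value 37.

r -> n2 -> n2-3 -> n2-3-3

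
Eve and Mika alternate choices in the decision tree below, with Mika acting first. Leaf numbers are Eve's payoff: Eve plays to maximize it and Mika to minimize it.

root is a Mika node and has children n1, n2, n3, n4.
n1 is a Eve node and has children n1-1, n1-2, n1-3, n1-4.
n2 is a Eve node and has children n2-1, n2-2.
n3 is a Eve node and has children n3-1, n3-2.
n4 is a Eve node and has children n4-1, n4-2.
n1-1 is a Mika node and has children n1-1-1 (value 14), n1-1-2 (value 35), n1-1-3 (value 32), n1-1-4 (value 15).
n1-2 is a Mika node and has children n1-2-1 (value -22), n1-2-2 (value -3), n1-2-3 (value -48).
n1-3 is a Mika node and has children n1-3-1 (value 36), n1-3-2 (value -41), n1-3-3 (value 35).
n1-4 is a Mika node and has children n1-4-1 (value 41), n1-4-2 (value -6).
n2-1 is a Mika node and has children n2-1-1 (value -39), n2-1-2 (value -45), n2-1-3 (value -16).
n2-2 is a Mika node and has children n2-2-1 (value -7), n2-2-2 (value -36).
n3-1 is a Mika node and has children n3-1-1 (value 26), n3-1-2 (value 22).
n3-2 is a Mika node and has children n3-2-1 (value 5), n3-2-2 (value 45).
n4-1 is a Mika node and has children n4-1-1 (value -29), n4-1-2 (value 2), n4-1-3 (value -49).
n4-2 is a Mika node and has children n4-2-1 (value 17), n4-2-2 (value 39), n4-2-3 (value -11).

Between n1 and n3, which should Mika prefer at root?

n1-1 (Mika): min(14, 35, 32, 15) = 14
n1-2 (Mika): min(-22, -3, -48) = -48
n1-3 (Mika): min(36, -41, 35) = -41
n1-4 (Mika): min(41, -6) = -6
n1 (Eve): max(14, -48, -41, -6) = 14
n3-1 (Mika): min(26, 22) = 22
n3-2 (Mika): min(5, 45) = 5
n3 (Eve): max(22, 5) = 22
Mika prefers the lower value; n1=14, n3=22. n1 is better since 14 < 22.

n1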